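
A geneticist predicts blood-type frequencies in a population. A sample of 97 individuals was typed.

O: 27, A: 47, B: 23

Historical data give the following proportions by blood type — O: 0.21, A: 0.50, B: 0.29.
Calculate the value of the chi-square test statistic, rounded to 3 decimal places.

3.140

Expected counts E_i = n·p_i: 97×0.21 = 20.37, 97×0.50 = 48.5, 97×0.29 = 28.13.
χ² = (27−20.37)²/20.37 + (47−48.5)²/48.5 + (23−28.13)²/28.13
   = 2.1579 + 0.0464 + 0.9355
Sum = 3.140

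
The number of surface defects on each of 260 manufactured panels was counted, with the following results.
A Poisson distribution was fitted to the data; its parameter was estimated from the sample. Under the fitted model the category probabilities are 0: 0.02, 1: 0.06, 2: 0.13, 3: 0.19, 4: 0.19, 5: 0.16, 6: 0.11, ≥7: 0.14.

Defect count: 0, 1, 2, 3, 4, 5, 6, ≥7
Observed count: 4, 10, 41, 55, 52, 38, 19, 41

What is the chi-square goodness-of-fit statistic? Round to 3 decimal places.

8.708

Expected counts E_i = n·p_i: 260×0.02 = 5.2, 260×0.06 = 15.6, 260×0.13 = 33.8, 260×0.19 = 49.4, 260×0.19 = 49.4, 260×0.16 = 41.6, 260×0.11 = 28.6, 260×0.14 = 36.4.
0: (4 − 5.2)²/5.2 = 1.44/5.2 = 0.2769
1: (10 − 15.6)²/15.6 = 31.36/15.6 = 2.0103
2: (41 − 33.8)²/33.8 = 51.84/33.8 = 1.5337
3: (55 − 49.4)²/49.4 = 31.36/49.4 = 0.6348
4: (52 − 49.4)²/49.4 = 6.76/49.4 = 0.1368
5: (38 − 41.6)²/41.6 = 12.96/41.6 = 0.3115
6: (19 − 28.6)²/28.6 = 92.16/28.6 = 3.2224
≥7: (41 − 36.4)²/36.4 = 21.16/36.4 = 0.5813
Sum = 8.708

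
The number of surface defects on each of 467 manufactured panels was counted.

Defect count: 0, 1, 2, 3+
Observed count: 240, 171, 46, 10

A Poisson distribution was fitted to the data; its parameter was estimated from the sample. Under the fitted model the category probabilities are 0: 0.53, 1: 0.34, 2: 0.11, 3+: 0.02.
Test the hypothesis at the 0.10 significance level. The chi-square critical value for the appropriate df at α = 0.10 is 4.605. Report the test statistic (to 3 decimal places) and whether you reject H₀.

Expected counts E_i = n·p_i: 467×0.53 = 247.51, 467×0.34 = 158.78, 467×0.11 = 51.37, 467×0.02 = 9.34.
χ² = (240−247.51)²/247.51 + (171−158.78)²/158.78 + (46−51.37)²/51.37 + (10−9.34)²/9.34
   = 0.2279 + 0.9405 + 0.5614 + 0.0466
Sum = 1.776
df = 2. Since 1.776 < 4.605, we do not reject H₀.

1.776; do not reject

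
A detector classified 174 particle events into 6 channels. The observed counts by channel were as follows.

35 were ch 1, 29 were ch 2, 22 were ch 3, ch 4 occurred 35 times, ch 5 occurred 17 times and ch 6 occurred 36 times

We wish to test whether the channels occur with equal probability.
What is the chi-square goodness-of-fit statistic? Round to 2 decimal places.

10.83

Under H₀ each category has probability 1/6, so each expected count is 174/6 = 29.
χ² = (35−29)²/29 + (29−29)²/29 + (22−29)²/29 + (35−29)²/29 + (17−29)²/29 + (36−29)²/29
   = 1.241 + 0.000 + 1.690 + 1.241 + 4.966 + 1.690
Sum = 10.83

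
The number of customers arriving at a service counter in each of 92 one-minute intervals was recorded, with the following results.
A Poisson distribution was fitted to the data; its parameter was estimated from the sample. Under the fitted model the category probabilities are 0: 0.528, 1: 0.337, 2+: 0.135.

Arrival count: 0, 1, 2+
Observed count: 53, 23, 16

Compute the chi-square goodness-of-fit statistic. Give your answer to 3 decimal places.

3.501

Expected counts E_i = n·p_i: 92×0.528 = 48.576, 92×0.337 = 31.004, 92×0.135 = 12.42.
0: (53 − 48.576)²/48.576 = 19.571776/48.576 = 0.4029
1: (23 − 31.004)²/31.004 = 64.064016/31.004 = 2.0663
2+: (16 − 12.42)²/12.42 = 12.8164/12.42 = 1.0319
Sum = 3.501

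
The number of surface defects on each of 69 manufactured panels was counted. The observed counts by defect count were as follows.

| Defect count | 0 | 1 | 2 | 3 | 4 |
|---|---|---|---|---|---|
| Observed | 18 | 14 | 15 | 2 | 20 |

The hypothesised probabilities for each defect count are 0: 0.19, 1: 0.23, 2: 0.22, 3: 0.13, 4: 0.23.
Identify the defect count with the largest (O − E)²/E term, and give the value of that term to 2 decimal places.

3, 5.42

Expected counts E_i = n·p_i: 69×0.19 = 13.11, 69×0.23 = 15.87, 69×0.22 = 15.18, 69×0.13 = 8.97, 69×0.23 = 15.87.
χ² = (18−13.11)²/13.11 + (14−15.87)²/15.87 + (15−15.18)²/15.18 + (2−8.97)²/8.97 + (20−15.87)²/15.87
   = 1.824 + 0.220 + 0.002 + 5.416 + 1.075
The largest term is for 3: 5.42.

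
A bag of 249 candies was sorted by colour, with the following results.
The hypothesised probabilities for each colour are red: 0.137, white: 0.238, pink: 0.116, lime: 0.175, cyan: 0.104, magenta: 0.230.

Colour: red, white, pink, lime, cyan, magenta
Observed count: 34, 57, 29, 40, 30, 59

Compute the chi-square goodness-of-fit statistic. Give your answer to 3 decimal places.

Expected counts E_i = n·p_i: 249×0.137 = 34.113, 249×0.238 = 59.262, 249×0.116 = 28.884, 249×0.175 = 43.575, 249×0.104 = 25.896, 249×0.230 = 57.27.
red: (34 − 34.113)²/34.113 = 0.012769/34.113 = 0.0004
white: (57 − 59.262)²/59.262 = 5.116644/59.262 = 0.0863
pink: (29 − 28.884)²/28.884 = 0.013456/28.884 = 0.0005
lime: (40 − 43.575)²/43.575 = 12.780625/43.575 = 0.2933
cyan: (30 − 25.896)²/25.896 = 16.842816/25.896 = 0.6504
magenta: (59 − 57.27)²/57.27 = 2.9929/57.27 = 0.0523
Sum = 1.083

1.083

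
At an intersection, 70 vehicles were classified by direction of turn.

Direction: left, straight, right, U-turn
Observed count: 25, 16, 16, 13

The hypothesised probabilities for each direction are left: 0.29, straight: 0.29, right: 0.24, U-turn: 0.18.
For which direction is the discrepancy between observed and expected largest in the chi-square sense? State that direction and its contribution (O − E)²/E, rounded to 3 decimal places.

left, 1.088

Expected counts E_i = n·p_i: 70×0.29 = 20.3, 70×0.29 = 20.3, 70×0.24 = 16.8, 70×0.18 = 12.6.
left: (25 − 20.3)²/20.3 = 22.09/20.3 = 1.0882
straight: (16 − 20.3)²/20.3 = 18.49/20.3 = 0.9108
right: (16 − 16.8)²/16.8 = 0.64/16.8 = 0.0381
U-turn: (13 − 12.6)²/12.6 = 0.16/12.6 = 0.0127
The largest term is for left: 1.088.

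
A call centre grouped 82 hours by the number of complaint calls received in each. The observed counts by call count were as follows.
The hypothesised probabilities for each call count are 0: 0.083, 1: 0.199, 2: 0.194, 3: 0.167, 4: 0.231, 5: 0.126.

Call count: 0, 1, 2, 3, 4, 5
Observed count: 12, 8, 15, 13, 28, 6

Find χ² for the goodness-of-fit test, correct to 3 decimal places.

14.439

Expected counts E_i = n·p_i: 82×0.083 = 6.806, 82×0.199 = 16.318, 82×0.194 = 15.908, 82×0.167 = 13.694, 82×0.231 = 18.942, 82×0.126 = 10.332.
cat         O        E   (O−E)²/E
0          12    6.806     3.9638
1           8   16.318     4.2400
2          15   15.908     0.0518
3          13   13.694     0.0352
4          28   18.942     4.3315
5           6   10.332     1.8163
Sum = 14.439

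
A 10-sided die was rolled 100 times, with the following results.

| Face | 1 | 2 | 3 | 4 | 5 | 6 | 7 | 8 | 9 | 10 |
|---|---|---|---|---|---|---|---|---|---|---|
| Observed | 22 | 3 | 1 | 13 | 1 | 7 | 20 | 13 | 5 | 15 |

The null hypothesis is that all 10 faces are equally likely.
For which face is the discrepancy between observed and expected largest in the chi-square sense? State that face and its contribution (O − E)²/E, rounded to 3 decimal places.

Under H₀ each category has probability 1/10, so each expected count is 100/10 = 10.
cat         O        E   (O−E)²/E
1          22       10    14.4000
2           3       10     4.9000
3           1       10     8.1000
4          13       10     0.9000
5           1       10     8.1000
6           7       10     0.9000
7          20       10    10.0000
8          13       10     0.9000
9           5       10     2.5000
10         15       10     2.5000
The largest term is for 1: 14.400.

1, 14.400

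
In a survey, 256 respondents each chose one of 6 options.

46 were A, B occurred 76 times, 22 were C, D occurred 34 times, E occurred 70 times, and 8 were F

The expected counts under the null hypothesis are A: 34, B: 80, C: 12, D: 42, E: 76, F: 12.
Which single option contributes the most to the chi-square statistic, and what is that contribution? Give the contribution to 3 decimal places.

C, 8.333

A: (46 − 34)²/34 = 144/34 = 4.2353
B: (76 − 80)²/80 = 16/80 = 0.2000
C: (22 − 12)²/12 = 100/12 = 8.3333
D: (34 − 42)²/42 = 64/42 = 1.5238
E: (70 − 76)²/76 = 36/76 = 0.4737
F: (8 − 12)²/12 = 16/12 = 1.3333
The largest term is for C: 8.333.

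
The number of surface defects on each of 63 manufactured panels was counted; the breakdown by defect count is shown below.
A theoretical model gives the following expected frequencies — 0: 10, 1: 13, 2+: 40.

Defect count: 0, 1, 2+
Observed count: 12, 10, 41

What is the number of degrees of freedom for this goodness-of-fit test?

2

There are k = 3 categories and no parameters were estimated from the data, so df = 3 − 1 = 2.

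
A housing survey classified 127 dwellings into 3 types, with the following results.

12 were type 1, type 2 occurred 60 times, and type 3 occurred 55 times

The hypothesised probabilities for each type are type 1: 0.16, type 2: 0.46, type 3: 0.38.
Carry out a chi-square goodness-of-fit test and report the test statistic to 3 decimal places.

4.391

Expected counts E_i = n·p_i: 127×0.16 = 20.32, 127×0.46 = 58.42, 127×0.38 = 48.26.
cat         O        E   (O−E)²/E
type 1     12    20.32     3.4066
type 2     60    58.42     0.0427
type 3     55    48.26     0.9413
Sum = 4.391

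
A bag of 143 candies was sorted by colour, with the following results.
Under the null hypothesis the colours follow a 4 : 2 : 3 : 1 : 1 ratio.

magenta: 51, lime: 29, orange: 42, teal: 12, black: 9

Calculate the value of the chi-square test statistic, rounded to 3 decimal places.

Ratio total = 11. Expected counts: 143×4/11 = 52, 143×2/11 = 26, 143×3/11 = 39, 143×1/11 = 13, 143×1/11 = 13.
magenta: (51 − 52)²/52 = 1/52 = 0.0192
lime: (29 − 26)²/26 = 9/26 = 0.3462
orange: (42 − 39)²/39 = 9/39 = 0.2308
teal: (12 − 13)²/13 = 1/13 = 0.0769
black: (9 − 13)²/13 = 16/13 = 1.2308
Sum = 1.904

1.904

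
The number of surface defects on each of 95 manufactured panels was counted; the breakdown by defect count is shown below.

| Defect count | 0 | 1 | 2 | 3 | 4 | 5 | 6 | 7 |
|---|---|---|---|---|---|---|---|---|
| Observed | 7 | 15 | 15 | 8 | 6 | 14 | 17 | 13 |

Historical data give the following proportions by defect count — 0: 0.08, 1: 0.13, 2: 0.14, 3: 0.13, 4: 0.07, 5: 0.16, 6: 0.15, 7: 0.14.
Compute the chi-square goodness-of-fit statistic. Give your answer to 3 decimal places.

3.061

Expected counts E_i = n·p_i: 95×0.08 = 7.6, 95×0.13 = 12.35, 95×0.14 = 13.3, 95×0.13 = 12.35, 95×0.07 = 6.65, 95×0.16 = 15.2, 95×0.15 = 14.25, 95×0.14 = 13.3.
0: (7 − 7.6)²/7.6 = 0.36/7.6 = 0.0474
1: (15 − 12.35)²/12.35 = 7.0225/12.35 = 0.5686
2: (15 − 13.3)²/13.3 = 2.89/13.3 = 0.2173
3: (8 − 12.35)²/12.35 = 18.9225/12.35 = 1.5322
4: (6 − 6.65)²/6.65 = 0.4225/6.65 = 0.0635
5: (14 − 15.2)²/15.2 = 1.44/15.2 = 0.0947
6: (17 − 14.25)²/14.25 = 7.5625/14.25 = 0.5307
7: (13 − 13.3)²/13.3 = 0.09/13.3 = 0.0068
Sum = 3.061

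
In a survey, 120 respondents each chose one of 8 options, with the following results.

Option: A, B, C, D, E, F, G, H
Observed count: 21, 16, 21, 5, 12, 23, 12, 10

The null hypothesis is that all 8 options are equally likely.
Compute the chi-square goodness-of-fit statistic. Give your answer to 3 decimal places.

18.667

Expected count for each of the 8 categories: 120/8 = 15.
χ² = (21−15)²/15 + (16−15)²/15 + (21−15)²/15 + (5−15)²/15 + (12−15)²/15 + (23−15)²/15 + (12−15)²/15 + (10−15)²/15
   = 2.4000 + 0.0667 + 2.4000 + 6.6667 + 0.6000 + 4.2667 + 0.6000 + 1.6667
Sum = 18.667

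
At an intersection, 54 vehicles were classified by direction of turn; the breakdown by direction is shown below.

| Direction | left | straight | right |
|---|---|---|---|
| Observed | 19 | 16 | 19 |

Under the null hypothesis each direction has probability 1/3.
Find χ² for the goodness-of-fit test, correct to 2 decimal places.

0.33

Expected count for each of the 3 categories: 54/3 = 18.
cat           O        E   (O−E)²/E
left         19       18      0.056
straight     16       18      0.222
right        19       18      0.056
Sum = 0.33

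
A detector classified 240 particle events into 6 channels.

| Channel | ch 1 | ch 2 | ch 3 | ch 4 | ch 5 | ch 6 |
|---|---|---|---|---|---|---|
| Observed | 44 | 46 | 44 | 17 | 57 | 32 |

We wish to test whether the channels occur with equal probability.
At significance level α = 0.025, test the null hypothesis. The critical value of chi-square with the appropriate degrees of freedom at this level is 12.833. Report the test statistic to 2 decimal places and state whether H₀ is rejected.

Expected count for each of the 6 categories: 240/6 = 40.
ch 1: (44 − 40)²/40 = 16/40 = 0.400
ch 2: (46 − 40)²/40 = 36/40 = 0.900
ch 3: (44 − 40)²/40 = 16/40 = 0.400
ch 4: (17 − 40)²/40 = 529/40 = 13.225
ch 5: (57 − 40)²/40 = 289/40 = 7.225
ch 6: (32 − 40)²/40 = 64/40 = 1.600
Sum = 23.75
df = 5. Since 23.75 > 12.833, we reject H₀.

23.75; reject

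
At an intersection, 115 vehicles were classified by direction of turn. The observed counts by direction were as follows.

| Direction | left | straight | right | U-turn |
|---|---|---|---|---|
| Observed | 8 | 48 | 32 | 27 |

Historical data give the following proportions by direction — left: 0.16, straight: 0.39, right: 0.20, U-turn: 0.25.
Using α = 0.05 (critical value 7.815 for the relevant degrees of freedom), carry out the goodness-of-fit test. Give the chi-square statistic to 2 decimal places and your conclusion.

Expected counts E_i = n·p_i: 115×0.16 = 18.4, 115×0.39 = 44.85, 115×0.20 = 23, 115×0.25 = 28.75.
cat           O        E   (O−E)²/E
left          8     18.4      5.878
straight     48    44.85      0.221
right        32       23      3.522
U-turn       27    28.75      0.107
Sum = 9.73
df = 3. Since 9.73 > 7.815, we reject H₀.

9.73; reject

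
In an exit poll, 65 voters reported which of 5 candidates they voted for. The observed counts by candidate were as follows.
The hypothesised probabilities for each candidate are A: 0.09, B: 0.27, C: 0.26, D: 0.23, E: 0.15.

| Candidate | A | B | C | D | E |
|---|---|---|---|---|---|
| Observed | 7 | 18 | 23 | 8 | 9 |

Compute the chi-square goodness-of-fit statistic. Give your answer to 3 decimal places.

Expected counts E_i = n·p_i: 65×0.09 = 5.85, 65×0.27 = 17.55, 65×0.26 = 16.9, 65×0.23 = 14.95, 65×0.15 = 9.75.
χ² = (7−5.85)²/5.85 + (18−17.55)²/17.55 + (23−16.9)²/16.9 + (8−14.95)²/14.95 + (9−9.75)²/9.75
   = 0.2261 + 0.0115 + 2.2018 + 3.2309 + 0.0577
Sum = 5.728

5.728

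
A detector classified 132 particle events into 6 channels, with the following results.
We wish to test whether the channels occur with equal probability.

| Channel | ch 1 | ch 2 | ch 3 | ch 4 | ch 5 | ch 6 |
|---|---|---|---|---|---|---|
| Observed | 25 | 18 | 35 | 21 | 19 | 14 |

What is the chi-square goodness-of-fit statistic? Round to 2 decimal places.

12.18

Under H₀ each category has probability 1/6, so each expected count is 132/6 = 22.
χ² = (25−22)²/22 + (18−22)²/22 + (35−22)²/22 + (21−22)²/22 + (19−22)²/22 + (14−22)²/22
   = 0.409 + 0.727 + 7.682 + 0.045 + 0.409 + 2.909
Sum = 12.18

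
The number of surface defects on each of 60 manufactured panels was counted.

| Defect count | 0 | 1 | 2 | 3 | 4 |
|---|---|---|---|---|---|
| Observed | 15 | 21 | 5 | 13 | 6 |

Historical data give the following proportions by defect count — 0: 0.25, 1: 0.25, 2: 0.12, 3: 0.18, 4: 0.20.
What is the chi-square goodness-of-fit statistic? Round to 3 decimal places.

6.520

Expected counts E_i = n·p_i: 60×0.25 = 15, 60×0.25 = 15, 60×0.12 = 7.2, 60×0.18 = 10.8, 60×0.20 = 12.
0: (15 − 15)²/15 = 0/15 = 0.0000
1: (21 − 15)²/15 = 36/15 = 2.4000
2: (5 − 7.2)²/7.2 = 4.84/7.2 = 0.6722
3: (13 − 10.8)²/10.8 = 4.84/10.8 = 0.4481
4: (6 − 12)²/12 = 36/12 = 3.0000
Sum = 6.520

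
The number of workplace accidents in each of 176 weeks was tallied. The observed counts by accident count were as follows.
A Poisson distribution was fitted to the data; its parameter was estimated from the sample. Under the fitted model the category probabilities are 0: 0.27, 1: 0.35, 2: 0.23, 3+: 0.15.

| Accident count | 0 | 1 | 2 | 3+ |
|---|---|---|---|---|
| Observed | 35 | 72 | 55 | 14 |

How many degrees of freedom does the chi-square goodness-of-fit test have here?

2

There are k = 4 categories and 1 parameter estimated from the data, so df = 4 − 1 − 1 = 2.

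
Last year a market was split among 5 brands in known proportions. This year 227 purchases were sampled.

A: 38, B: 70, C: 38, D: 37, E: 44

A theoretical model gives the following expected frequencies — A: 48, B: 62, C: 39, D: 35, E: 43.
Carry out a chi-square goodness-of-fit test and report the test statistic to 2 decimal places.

3.28

A: (38 − 48)²/48 = 100/48 = 2.083
B: (70 − 62)²/62 = 64/62 = 1.032
C: (38 − 39)²/39 = 1/39 = 0.026
D: (37 − 35)²/35 = 4/35 = 0.114
E: (44 − 43)²/43 = 1/43 = 0.023
Sum = 3.28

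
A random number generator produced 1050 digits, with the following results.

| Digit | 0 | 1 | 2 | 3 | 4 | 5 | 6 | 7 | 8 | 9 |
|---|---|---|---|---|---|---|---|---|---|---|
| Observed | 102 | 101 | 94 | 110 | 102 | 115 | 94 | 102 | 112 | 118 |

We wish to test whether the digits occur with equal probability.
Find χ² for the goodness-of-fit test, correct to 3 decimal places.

5.981

Under H₀ each category has probability 1/10, so each expected count is 1050/10 = 105.
0: (102 − 105)²/105 = 9/105 = 0.0857
1: (101 − 105)²/105 = 16/105 = 0.1524
2: (94 − 105)²/105 = 121/105 = 1.1524
3: (110 − 105)²/105 = 25/105 = 0.2381
4: (102 − 105)²/105 = 9/105 = 0.0857
5: (115 − 105)²/105 = 100/105 = 0.9524
6: (94 − 105)²/105 = 121/105 = 1.1524
7: (102 − 105)²/105 = 9/105 = 0.0857
8: (112 − 105)²/105 = 49/105 = 0.4667
9: (118 − 105)²/105 = 169/105 = 1.6095
Sum = 5.981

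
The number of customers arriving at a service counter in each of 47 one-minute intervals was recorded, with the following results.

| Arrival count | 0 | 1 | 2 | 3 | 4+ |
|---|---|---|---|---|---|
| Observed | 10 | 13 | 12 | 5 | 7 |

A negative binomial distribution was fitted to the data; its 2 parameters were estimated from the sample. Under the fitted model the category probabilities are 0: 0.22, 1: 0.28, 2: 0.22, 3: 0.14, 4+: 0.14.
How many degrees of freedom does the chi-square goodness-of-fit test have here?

There are k = 5 categories and 2 parameters estimated from the data, so df = 5 − 1 − 2 = 2.

2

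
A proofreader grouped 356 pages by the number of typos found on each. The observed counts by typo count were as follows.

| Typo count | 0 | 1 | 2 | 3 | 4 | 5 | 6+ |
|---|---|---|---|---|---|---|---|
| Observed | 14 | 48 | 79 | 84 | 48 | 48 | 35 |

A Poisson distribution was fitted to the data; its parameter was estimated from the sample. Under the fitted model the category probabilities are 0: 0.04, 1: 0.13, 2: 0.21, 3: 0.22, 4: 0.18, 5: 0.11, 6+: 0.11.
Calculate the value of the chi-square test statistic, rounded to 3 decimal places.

Expected counts E_i = n·p_i: 356×0.04 = 14.24, 356×0.13 = 46.28, 356×0.21 = 74.76, 356×0.22 = 78.32, 356×0.18 = 64.08, 356×0.11 = 39.16, 356×0.11 = 39.16.
χ² = (14−14.24)²/14.24 + (48−46.28)²/46.28 + (79−74.76)²/74.76 + (84−78.32)²/78.32 + (48−64.08)²/64.08 + (48−39.16)²/39.16 + (35−39.16)²/39.16
   = 0.0040 + 0.0639 + 0.2405 + 0.4119 + 4.0351 + 1.9955 + 0.4419
Sum = 7.193

7.193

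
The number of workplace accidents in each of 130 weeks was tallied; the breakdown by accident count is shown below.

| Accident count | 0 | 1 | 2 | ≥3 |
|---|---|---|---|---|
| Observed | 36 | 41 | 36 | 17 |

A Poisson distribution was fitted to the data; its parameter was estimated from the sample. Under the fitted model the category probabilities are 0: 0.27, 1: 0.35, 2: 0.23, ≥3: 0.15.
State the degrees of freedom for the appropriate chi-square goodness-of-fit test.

There are k = 4 categories and 1 parameter estimated from the data, so df = 4 − 1 − 1 = 2.

2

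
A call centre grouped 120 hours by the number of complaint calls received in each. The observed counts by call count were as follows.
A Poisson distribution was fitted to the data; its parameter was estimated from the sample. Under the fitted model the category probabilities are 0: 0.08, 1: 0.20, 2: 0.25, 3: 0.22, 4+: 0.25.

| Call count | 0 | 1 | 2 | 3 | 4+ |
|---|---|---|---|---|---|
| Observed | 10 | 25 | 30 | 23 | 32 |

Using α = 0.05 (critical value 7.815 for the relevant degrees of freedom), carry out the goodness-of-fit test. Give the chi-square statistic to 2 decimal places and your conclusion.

Expected counts E_i = n·p_i: 120×0.08 = 9.6, 120×0.20 = 24, 120×0.25 = 30, 120×0.22 = 26.4, 120×0.25 = 30.
χ² = (10−9.6)²/9.6 + (25−24)²/24 + (30−30)²/30 + (23−26.4)²/26.4 + (32−30)²/30
   = 0.017 + 0.042 + 0.000 + 0.438 + 0.133
Sum = 0.63
df = 3. Since 0.63 < 7.815, we do not reject H₀.

0.63; do not reject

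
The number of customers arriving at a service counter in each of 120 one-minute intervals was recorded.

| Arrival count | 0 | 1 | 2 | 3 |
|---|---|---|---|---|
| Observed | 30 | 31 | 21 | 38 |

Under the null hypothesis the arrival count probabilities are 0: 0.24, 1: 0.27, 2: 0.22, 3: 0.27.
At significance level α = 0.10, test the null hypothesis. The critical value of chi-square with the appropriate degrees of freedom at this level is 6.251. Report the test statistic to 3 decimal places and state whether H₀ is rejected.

2.183; do not reject

Expected counts E_i = n·p_i: 120×0.24 = 28.8, 120×0.27 = 32.4, 120×0.22 = 26.4, 120×0.27 = 32.4.
cat         O        E   (O−E)²/E
0          30     28.8     0.0500
1          31     32.4     0.0605
2          21     26.4     1.1045
3          38     32.4     0.9679
Sum = 2.183
df = 3. Since 2.183 < 6.251, we do not reject H₀.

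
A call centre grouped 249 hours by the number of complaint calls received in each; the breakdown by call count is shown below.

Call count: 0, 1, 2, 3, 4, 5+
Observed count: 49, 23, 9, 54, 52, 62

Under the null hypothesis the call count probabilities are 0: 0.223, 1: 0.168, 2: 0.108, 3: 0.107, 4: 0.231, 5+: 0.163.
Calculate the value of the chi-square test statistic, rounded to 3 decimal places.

Expected counts E_i = n·p_i: 249×0.223 = 55.527, 249×0.168 = 41.832, 249×0.108 = 26.892, 249×0.107 = 26.643, 249×0.231 = 57.519, 249×0.163 = 40.587.
0: (49 − 55.527)²/55.527 = 42.601729/55.527 = 0.7672
1: (23 − 41.832)²/41.832 = 354.644224/41.832 = 8.4778
2: (9 − 26.892)²/26.892 = 320.123664/26.892 = 11.9040
3: (54 − 26.643)²/26.643 = 748.405449/26.643 = 28.0901
4: (52 − 57.519)²/57.519 = 30.459361/57.519 = 0.5296
5+: (62 − 40.587)²/40.587 = 458.516569/40.587 = 11.2971
Sum = 61.066

61.066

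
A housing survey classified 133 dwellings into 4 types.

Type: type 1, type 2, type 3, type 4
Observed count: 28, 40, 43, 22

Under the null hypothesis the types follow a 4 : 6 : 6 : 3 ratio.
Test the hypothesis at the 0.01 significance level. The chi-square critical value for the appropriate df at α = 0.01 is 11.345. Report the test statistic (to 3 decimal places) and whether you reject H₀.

0.167; do not reject

Ratio total = 19. Expected counts: 133×4/19 = 28, 133×6/19 = 42, 133×6/19 = 42, 133×3/19 = 21.
cat         O        E   (O−E)²/E
type 1     28       28     0.0000
type 2     40       42     0.0952
type 3     43       42     0.0238
type 4     22       21     0.0476
Sum = 0.167
df = 3. Since 0.167 < 11.345, we do not reject H₀.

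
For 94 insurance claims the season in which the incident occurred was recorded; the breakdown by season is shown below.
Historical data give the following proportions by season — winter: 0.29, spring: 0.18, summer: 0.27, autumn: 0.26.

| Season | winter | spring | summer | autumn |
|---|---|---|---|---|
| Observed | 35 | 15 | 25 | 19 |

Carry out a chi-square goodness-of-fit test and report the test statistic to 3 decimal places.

3.632

Expected counts E_i = n·p_i: 94×0.29 = 27.26, 94×0.18 = 16.92, 94×0.27 = 25.38, 94×0.26 = 24.44.
χ² = (35−27.26)²/27.26 + (15−16.92)²/16.92 + (25−25.38)²/25.38 + (19−24.44)²/24.44
   = 2.1976 + 0.2179 + 0.0057 + 1.2109
Sum = 3.632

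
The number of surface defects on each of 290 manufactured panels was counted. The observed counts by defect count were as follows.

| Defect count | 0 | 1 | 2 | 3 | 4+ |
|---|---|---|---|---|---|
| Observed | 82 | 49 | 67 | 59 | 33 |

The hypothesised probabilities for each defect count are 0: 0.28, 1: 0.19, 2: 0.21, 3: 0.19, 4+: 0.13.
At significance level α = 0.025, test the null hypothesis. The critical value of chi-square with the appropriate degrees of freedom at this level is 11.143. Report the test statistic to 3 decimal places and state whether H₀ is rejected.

2.156; do not reject

Expected counts E_i = n·p_i: 290×0.28 = 81.2, 290×0.19 = 55.1, 290×0.21 = 60.9, 290×0.19 = 55.1, 290×0.13 = 37.7.
0: (82 − 81.2)²/81.2 = 0.64/81.2 = 0.0079
1: (49 − 55.1)²/55.1 = 37.21/55.1 = 0.6753
2: (67 − 60.9)²/60.9 = 37.21/60.9 = 0.6110
3: (59 − 55.1)²/55.1 = 15.21/55.1 = 0.2760
4+: (33 − 37.7)²/37.7 = 22.09/37.7 = 0.5859
Sum = 2.156
df = 4. Since 2.156 < 11.143, we do not reject H₀.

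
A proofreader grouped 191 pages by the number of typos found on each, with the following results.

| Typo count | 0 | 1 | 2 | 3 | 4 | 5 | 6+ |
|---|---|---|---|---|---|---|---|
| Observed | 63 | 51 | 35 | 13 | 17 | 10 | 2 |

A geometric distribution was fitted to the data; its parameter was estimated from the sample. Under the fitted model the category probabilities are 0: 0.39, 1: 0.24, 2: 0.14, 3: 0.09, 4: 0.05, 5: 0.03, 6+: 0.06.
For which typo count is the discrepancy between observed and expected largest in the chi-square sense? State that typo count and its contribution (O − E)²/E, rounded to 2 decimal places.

Expected counts E_i = n·p_i: 191×0.39 = 74.49, 191×0.24 = 45.84, 191×0.14 = 26.74, 191×0.09 = 17.19, 191×0.05 = 9.55, 191×0.03 = 5.73, 191×0.06 = 11.46.
cat         O        E   (O−E)²/E
0          63    74.49      1.772
1          51    45.84      0.581
2          35    26.74      2.552
3          13    17.19      1.021
4          17     9.55      5.812
5          10     5.73      3.182
6+          2    11.46      7.809
The largest term is for 6+: 7.81.

6+, 7.81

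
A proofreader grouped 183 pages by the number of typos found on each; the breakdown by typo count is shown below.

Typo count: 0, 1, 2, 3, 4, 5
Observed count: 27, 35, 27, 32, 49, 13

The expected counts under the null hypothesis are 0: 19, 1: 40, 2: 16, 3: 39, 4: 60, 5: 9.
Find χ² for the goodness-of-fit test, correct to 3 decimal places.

16.607

0: (27 − 19)²/19 = 64/19 = 3.3684
1: (35 − 40)²/40 = 25/40 = 0.6250
2: (27 − 16)²/16 = 121/16 = 7.5625
3: (32 − 39)²/39 = 49/39 = 1.2564
4: (49 − 60)²/60 = 121/60 = 2.0167
5: (13 − 9)²/9 = 16/9 = 1.7778
Sum = 16.607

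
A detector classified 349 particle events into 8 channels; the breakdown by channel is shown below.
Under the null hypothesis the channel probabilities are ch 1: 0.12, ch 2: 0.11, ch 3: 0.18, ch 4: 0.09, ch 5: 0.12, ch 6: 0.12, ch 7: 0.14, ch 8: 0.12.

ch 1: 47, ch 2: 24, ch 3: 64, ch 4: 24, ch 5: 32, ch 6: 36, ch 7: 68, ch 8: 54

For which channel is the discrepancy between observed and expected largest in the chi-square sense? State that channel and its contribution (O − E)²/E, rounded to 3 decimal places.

ch 7, 7.498

Expected counts E_i = n·p_i: 349×0.12 = 41.88, 349×0.11 = 38.39, 349×0.18 = 62.82, 349×0.09 = 31.41, 349×0.12 = 41.88, 349×0.12 = 41.88, 349×0.14 = 48.86, 349×0.12 = 41.88.
cat         O        E   (O−E)²/E
ch 1       47    41.88     0.6259
ch 2       24    38.39     5.3939
ch 3       64    62.82     0.0222
ch 4       24    31.41     1.7481
ch 5       32    41.88     2.3308
ch 6       36    41.88     0.8256
ch 7       68    48.86     7.4977
ch 8       54    41.88     3.5075
The largest term is for ch 7: 7.498.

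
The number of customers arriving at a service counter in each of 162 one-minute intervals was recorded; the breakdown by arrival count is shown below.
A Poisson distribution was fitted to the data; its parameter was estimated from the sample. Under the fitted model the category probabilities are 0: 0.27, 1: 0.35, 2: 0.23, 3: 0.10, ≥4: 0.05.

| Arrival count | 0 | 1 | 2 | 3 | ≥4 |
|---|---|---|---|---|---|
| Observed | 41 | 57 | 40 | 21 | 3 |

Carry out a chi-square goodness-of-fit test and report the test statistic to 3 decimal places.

5.008

Expected counts E_i = n·p_i: 162×0.27 = 43.74, 162×0.35 = 56.7, 162×0.23 = 37.26, 162×0.10 = 16.2, 162×0.05 = 8.1.
0: (41 − 43.74)²/43.74 = 7.5076/43.74 = 0.1716
1: (57 − 56.7)²/56.7 = 0.09/56.7 = 0.0016
2: (40 − 37.26)²/37.26 = 7.5076/37.26 = 0.2015
3: (21 − 16.2)²/16.2 = 23.04/16.2 = 1.4222
≥4: (3 − 8.1)²/8.1 = 26.01/8.1 = 3.2111
Sum = 5.008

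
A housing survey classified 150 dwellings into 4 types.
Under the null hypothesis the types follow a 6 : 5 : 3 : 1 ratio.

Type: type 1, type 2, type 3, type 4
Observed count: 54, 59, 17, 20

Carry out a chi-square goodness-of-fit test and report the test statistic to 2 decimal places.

Ratio total = 15. Expected counts: 150×6/15 = 60, 150×5/15 = 50, 150×3/15 = 30, 150×1/15 = 10.
type 1: (54 − 60)²/60 = 36/60 = 0.600
type 2: (59 − 50)²/50 = 81/50 = 1.620
type 3: (17 − 30)²/30 = 169/30 = 5.633
type 4: (20 − 10)²/10 = 100/10 = 10.000
Sum = 17.85

17.85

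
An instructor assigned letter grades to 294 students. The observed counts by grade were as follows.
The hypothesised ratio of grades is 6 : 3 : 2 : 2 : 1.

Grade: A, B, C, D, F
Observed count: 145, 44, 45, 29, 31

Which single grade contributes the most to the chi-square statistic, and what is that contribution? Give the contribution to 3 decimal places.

Ratio total = 14. Expected counts: 294×6/14 = 126, 294×3/14 = 63, 294×2/14 = 42, 294×2/14 = 42, 294×1/14 = 21.
A: (145 − 126)²/126 = 361/126 = 2.8651
B: (44 − 63)²/63 = 361/63 = 5.7302
C: (45 − 42)²/42 = 9/42 = 0.2143
D: (29 − 42)²/42 = 169/42 = 4.0238
F: (31 − 21)²/21 = 100/21 = 4.7619
The largest term is for B: 5.730.

B, 5.730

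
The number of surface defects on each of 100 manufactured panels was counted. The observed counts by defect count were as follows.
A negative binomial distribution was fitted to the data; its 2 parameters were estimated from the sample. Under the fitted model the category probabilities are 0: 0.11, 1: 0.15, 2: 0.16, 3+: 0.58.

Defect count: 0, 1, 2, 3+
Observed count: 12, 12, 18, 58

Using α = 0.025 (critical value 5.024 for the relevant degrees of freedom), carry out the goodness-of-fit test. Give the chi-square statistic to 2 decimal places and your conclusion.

0.94; do not reject

Expected counts E_i = n·p_i: 100×0.11 = 11, 100×0.15 = 15, 100×0.16 = 16, 100×0.58 = 58.
0: (12 − 11)²/11 = 1/11 = 0.091
1: (12 − 15)²/15 = 9/15 = 0.600
2: (18 − 16)²/16 = 4/16 = 0.250
3+: (58 − 58)²/58 = 0/58 = 0.000
Sum = 0.94
df = 1. Since 0.94 < 5.024, we do not reject H₀.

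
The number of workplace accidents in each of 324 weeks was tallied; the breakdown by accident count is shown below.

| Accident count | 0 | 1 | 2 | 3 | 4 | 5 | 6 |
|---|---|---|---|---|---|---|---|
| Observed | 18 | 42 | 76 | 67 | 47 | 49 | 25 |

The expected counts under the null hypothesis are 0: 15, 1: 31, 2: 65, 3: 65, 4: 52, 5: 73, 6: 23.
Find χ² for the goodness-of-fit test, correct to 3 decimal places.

0: (18 − 15)²/15 = 9/15 = 0.6000
1: (42 − 31)²/31 = 121/31 = 3.9032
2: (76 − 65)²/65 = 121/65 = 1.8615
3: (67 − 65)²/65 = 4/65 = 0.0615
4: (47 − 52)²/52 = 25/52 = 0.4808
5: (49 − 73)²/73 = 576/73 = 7.8904
6: (25 − 23)²/23 = 4/23 = 0.1739
Sum = 14.971

14.971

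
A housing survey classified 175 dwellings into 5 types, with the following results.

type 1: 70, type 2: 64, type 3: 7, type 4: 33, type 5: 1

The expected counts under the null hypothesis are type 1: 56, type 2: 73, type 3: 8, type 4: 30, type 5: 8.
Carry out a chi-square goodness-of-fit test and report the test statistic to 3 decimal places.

11.160

cat         O        E   (O−E)²/E
type 1     70       56     3.5000
type 2     64       73     1.1096
type 3      7        8     0.1250
type 4     33       30     0.3000
type 5      1        8     6.1250
Sum = 11.160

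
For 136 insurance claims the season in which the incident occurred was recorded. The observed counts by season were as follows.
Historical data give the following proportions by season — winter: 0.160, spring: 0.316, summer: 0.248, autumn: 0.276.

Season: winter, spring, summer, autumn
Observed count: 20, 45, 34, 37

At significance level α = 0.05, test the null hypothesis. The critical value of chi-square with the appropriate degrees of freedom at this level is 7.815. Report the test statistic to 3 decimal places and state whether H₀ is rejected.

Expected counts E_i = n·p_i: 136×0.160 = 21.76, 136×0.316 = 42.976, 136×0.248 = 33.728, 136×0.276 = 37.536.
winter: (20 − 21.76)²/21.76 = 3.0976/21.76 = 0.1424
spring: (45 − 42.976)²/42.976 = 4.096576/42.976 = 0.0953
summer: (34 − 33.728)²/33.728 = 0.073984/33.728 = 0.0022
autumn: (37 − 37.536)²/37.536 = 0.287296/37.536 = 0.0077
Sum = 0.248
df = 3. Since 0.248 < 7.815, we do not reject H₀.

0.248; do not reject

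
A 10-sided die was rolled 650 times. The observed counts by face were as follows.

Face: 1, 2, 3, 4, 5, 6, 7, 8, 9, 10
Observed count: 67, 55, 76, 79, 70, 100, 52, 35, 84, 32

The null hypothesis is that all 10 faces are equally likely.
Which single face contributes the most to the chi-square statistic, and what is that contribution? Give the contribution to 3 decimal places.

6, 18.846

Expected count for each of the 10 categories: 650/10 = 65.
cat         O        E   (O−E)²/E
1          67       65     0.0615
2          55       65     1.5385
3          76       65     1.8615
4          79       65     3.0154
5          70       65     0.3846
6         100       65    18.8462
7          52       65     2.6000
8          35       65    13.8462
9          84       65     5.5538
10         32       65    16.7538
The largest term is for 6: 18.846.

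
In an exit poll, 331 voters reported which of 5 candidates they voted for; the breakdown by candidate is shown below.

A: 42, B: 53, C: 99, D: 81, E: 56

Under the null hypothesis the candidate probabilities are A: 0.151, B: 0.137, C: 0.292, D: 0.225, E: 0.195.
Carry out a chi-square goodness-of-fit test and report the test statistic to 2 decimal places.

4.33

Expected counts E_i = n·p_i: 331×0.151 = 49.981, 331×0.137 = 45.347, 331×0.292 = 96.652, 331×0.225 = 74.475, 331×0.195 = 64.545.
A: (42 − 49.981)²/49.981 = 63.696361/49.981 = 1.274
B: (53 − 45.347)²/45.347 = 58.568409/45.347 = 1.292
C: (99 − 96.652)²/96.652 = 5.513104/96.652 = 0.057
D: (81 − 74.475)²/74.475 = 42.575625/74.475 = 0.572
E: (56 − 64.545)²/64.545 = 73.017025/64.545 = 1.131
Sum = 4.33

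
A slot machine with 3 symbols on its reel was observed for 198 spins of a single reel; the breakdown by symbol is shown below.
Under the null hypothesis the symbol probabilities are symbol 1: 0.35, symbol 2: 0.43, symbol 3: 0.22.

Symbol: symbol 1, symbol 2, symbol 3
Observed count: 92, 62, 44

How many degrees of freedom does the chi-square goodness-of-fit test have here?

There are k = 3 categories and no parameters were estimated from the data, so df = 3 − 1 = 2.

2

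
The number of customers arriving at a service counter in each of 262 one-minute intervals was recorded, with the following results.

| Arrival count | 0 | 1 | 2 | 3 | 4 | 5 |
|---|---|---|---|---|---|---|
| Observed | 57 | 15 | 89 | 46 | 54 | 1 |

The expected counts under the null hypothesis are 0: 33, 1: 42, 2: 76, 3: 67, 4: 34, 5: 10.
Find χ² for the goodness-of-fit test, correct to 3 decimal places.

0: (57 − 33)²/33 = 576/33 = 17.4545
1: (15 − 42)²/42 = 729/42 = 17.3571
2: (89 − 76)²/76 = 169/76 = 2.2237
3: (46 − 67)²/67 = 441/67 = 6.5821
4: (54 − 34)²/34 = 400/34 = 11.7647
5: (1 − 10)²/10 = 81/10 = 8.1000
Sum = 63.482

63.482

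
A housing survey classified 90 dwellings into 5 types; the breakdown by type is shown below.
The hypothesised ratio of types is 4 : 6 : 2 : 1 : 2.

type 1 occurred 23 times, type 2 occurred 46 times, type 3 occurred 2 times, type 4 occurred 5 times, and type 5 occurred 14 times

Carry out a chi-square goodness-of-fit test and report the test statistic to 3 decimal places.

11.653

Ratio total = 15. Expected counts: 90×4/15 = 24, 90×6/15 = 36, 90×2/15 = 12, 90×1/15 = 6, 90×2/15 = 12.
cat         O        E   (O−E)²/E
type 1     23       24     0.0417
type 2     46       36     2.7778
type 3      2       12     8.3333
type 4      5        6     0.1667
type 5     14       12     0.3333
Sum = 11.653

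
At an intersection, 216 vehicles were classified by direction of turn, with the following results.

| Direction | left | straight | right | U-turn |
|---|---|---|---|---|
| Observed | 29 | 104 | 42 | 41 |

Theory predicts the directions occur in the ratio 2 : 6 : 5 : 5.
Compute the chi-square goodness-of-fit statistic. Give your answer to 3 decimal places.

26.681

Ratio total = 18. Expected counts: 216×2/18 = 24, 216×6/18 = 72, 216×5/18 = 60, 216×5/18 = 60.
left: (29 − 24)²/24 = 25/24 = 1.0417
straight: (104 − 72)²/72 = 1024/72 = 14.2222
right: (42 − 60)²/60 = 324/60 = 5.4000
U-turn: (41 − 60)²/60 = 361/60 = 6.0167
Sum = 26.681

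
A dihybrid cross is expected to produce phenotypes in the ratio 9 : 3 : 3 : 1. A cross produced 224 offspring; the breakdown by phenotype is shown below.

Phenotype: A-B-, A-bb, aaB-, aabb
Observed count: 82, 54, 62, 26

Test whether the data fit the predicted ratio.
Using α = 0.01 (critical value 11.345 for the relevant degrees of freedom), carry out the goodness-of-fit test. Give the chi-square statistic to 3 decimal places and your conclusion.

38.603; reject

Ratio total = 16. Expected counts: 224×9/16 = 126, 224×3/16 = 42, 224×3/16 = 42, 224×1/16 = 14.
A-B-: (82 − 126)²/126 = 1936/126 = 15.3651
A-bb: (54 − 42)²/42 = 144/42 = 3.4286
aaB-: (62 − 42)²/42 = 400/42 = 9.5238
aabb: (26 − 14)²/14 = 144/14 = 10.2857
Sum = 38.603
df = 3. Since 38.603 > 11.345, we reject H₀.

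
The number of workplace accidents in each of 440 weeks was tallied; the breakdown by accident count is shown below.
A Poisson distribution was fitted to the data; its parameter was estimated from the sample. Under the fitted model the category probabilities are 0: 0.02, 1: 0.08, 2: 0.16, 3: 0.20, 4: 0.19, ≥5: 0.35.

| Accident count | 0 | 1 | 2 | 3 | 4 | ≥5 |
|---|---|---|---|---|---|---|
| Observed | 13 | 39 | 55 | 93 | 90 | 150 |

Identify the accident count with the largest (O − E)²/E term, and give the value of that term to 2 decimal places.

Expected counts E_i = n·p_i: 440×0.02 = 8.8, 440×0.08 = 35.2, 440×0.16 = 70.4, 440×0.20 = 88, 440×0.19 = 83.6, 440×0.35 = 154.
cat         O        E   (O−E)²/E
0          13      8.8      2.005
1          39     35.2      0.410
2          55     70.4      3.369
3          93       88      0.284
4          90     83.6      0.490
≥5        150      154      0.104
The largest term is for 2: 3.37.

2, 3.37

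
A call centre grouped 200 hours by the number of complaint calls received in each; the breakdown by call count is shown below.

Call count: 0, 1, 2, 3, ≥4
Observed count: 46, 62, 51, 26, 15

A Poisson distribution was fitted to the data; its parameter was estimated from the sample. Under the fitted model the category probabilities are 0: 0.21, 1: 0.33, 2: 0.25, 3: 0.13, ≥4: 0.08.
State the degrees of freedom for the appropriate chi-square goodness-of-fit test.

3

There are k = 5 categories and 1 parameter estimated from the data, so df = 5 − 1 − 1 = 3.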